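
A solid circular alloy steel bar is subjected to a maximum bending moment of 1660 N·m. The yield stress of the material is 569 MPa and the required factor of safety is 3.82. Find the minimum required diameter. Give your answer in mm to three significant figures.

d = 48.4 mm

σ_allow = 569/3.82 = 149.0 MPa.
For a solid circular section σ = 32M/(πd³), so d³ = 32M/(π σ_allow) = 32×1660000/(π×149.0) = 113500 mm³.
d = 48.42 mm.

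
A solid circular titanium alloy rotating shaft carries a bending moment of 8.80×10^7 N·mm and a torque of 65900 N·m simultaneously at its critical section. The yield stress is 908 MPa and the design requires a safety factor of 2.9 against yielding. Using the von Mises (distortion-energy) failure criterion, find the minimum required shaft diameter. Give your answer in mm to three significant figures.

d = 151 mm

σ_allow = σ_y/n = 908/2.9 = 313.1 MPa.
For a solid shaft σ_b = 32M/(πd³) and τ = 16T/(πd³), so the von Mises stress is σ' = (16/πd³)·√(4M²+3T²).
√(4M²+3T²) = √(4×(8.800×10^7)² + 3×(6.590×10^7)²) = 2.098×10^8 N·mm.
d³ = 16×2.098×10^8/(π×313.1) = 3.412×10^6 mm³.
d = 150.5 mm.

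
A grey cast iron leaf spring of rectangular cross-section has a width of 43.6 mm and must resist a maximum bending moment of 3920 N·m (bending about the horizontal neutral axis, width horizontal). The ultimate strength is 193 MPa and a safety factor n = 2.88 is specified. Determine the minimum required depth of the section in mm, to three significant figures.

σ_allow = 193/2.88 = 67.01 MPa.
For a rectangular section σ = 6M/(bh²), so h² = 6M/(b σ_allow) = 6×3920000/(43.6×67.01) = 8050 mm².
h = 89.72 mm.

h = 89.7 mm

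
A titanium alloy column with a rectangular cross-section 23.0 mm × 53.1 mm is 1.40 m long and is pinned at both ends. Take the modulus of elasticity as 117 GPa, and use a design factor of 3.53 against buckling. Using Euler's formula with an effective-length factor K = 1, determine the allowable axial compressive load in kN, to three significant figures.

Buckling occurs about the weak axis: I_min = h·b³/12 = 53.1×23.0³/12 = 53840 mm⁴ (b = 23.0 mm is the smaller dimension).
Effective length L_e = KL = 1×1.40 m = 1400 mm.
Euler critical load P_cr = π²EI/L_e² = π²×117000×53840/1400² = 31720 N.
P_allow = P_cr/n = 31720/3.53 = 8986 N.

P_allow = 8.99 kN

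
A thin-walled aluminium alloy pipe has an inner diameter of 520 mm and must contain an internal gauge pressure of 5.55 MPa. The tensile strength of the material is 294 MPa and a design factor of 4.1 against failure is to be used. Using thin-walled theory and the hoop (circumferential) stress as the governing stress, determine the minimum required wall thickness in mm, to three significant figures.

t = 20.1 mm

σ_allow = 294/4.1 = 71.71 MPa.
Hoop stress σ_h = pD/(2t), so t = pD/(2σ_allow) = 5.55×520/(2×71.71) = 20.12 mm.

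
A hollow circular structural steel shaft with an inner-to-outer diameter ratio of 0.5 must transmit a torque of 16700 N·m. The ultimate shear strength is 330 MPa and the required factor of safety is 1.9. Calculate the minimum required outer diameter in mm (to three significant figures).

τ_allow = 330/1.9 = 173.7 MPa.
For a hollow shaft τ = 16T/[πd_o³(1−k⁴)] with k = 0.5, so 1−k⁴ = 0.9375.
d_o³ = 16T/[π τ_allow (1−k⁴)] = 16×1.6700×10^7/(π×173.7×0.9375) = 522300 mm³.
d_o = 80.54 mm.

d_o = 80.5 mm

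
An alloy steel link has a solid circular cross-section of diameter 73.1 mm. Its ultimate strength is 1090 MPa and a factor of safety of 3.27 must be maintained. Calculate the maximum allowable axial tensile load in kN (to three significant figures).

F_allow = 1400 kN

σ_allow = 1090/3.27 = 333.3 MPa.
A = πd²/4 = π×73.1²/4 = 4197 mm².
F_allow = σ_allow × A = 333.3×4197 = 1.399×10^6 N.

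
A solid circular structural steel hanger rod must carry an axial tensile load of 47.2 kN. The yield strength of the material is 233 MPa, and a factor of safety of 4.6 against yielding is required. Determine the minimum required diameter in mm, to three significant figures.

Allowable stress σ_allow = 233/4.6 = 50.65 MPa.
Required area A = F/σ_allow = 47200/50.65 = 931.8 mm².
A = πd²/4 → d = √(4A/π) = 34.45 mm.

d = 34.4 mm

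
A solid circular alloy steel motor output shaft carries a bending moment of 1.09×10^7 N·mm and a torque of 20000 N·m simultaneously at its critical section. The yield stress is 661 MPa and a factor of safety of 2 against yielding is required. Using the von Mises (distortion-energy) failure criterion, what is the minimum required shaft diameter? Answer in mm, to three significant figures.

d = 85.8 mm

σ_allow = σ_y/n = 661/2 = 330.5 MPa.
For a solid shaft σ_b = 32M/(πd³) and τ = 16T/(πd³), so the von Mises stress is σ' = (16/πd³)·√(4M²+3T²).
√(4M²+3T²) = √(4×(1.090×10^7)² + 3×(2.000×10^7)²) = 4.093×10^7 N·mm.
d³ = 16×4.093×10^7/(π×330.5) = 630700 mm³.
d = 85.76 mm.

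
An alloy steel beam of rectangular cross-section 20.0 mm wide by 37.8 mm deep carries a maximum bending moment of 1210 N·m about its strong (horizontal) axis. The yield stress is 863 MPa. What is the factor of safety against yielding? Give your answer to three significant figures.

Section modulus S = bh²/6 = 20.0×37.8²/6 = 4763 mm³.
σ = M/S = 1210000/4763 = 254.1 MPa.
n = 863/254.1 = 3.397.

n = 3.40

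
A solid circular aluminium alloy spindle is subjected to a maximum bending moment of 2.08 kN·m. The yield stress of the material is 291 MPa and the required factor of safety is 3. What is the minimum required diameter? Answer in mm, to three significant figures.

d = 60.2 mm

σ_allow = 291/3 = 97.00 MPa.
For a solid circular section σ = 32M/(πd³), so d³ = 32M/(π σ_allow) = 32×2080000/(π×97.00) = 218400 mm³.
d = 60.22 mm.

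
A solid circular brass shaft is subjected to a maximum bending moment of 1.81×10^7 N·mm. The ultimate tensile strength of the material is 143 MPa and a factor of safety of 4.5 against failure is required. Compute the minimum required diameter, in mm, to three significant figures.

σ_allow = 143/4.5 = 31.78 MPa.
For a solid circular section σ = 32M/(πd³), so d³ = 32M/(π σ_allow) = 32×1.8100×10^7/(π×31.78) = 5.802×10^6 mm³.
d = 179.7 mm.

d = 180 mm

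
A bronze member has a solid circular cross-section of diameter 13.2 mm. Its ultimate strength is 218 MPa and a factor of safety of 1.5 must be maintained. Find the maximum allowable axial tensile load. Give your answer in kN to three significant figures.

σ_allow = 218/1.5 = 145.3 MPa.
A = πd²/4 = π×13.2²/4 = 136.8 mm².
F_allow = σ_allow × A = 145.3×136.8 = 19890 N.

F_allow = 19.9 kN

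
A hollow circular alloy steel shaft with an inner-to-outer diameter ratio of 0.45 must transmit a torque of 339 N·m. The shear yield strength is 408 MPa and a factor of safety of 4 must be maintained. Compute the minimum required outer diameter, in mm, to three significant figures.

τ_allow = 408/4 = 102.0 MPa.
For a hollow shaft τ = 16T/[πd_o³(1−k⁴)] with k = 0.45, so 1−k⁴ = 0.9590.
d_o³ = 16T/[π τ_allow (1−k⁴)] = 16×339000/(π×102.0×0.9590) = 17650 mm³.
d_o = 26.04 mm.

d_o = 26.0 mm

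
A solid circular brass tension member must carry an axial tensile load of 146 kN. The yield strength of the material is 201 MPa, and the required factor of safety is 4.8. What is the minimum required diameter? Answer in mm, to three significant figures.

Allowable stress σ_allow = 201/4.8 = 41.88 MPa.
Required area A = F/σ_allow = 146000/41.88 = 3487 mm².
A = πd²/4 → d = √(4A/π) = 66.63 mm.

d = 66.6 mm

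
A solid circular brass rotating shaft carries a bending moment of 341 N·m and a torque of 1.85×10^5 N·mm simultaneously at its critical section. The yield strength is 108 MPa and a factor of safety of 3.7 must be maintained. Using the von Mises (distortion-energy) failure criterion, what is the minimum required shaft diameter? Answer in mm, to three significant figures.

σ_allow = σ_y/n = 108/3.7 = 29.19 MPa.
For a solid shaft σ_b = 32M/(πd³) and τ = 16T/(πd³), so the von Mises stress is σ' = (16/πd³)·√(4M²+3T²).
√(4M²+3T²) = √(4×(341000)² + 3×(185000)²) = 753500 N·mm.
d³ = 16×753500/(π×29.19) = 131500 mm³.
d = 50.85 mm.

d = 50.8 mm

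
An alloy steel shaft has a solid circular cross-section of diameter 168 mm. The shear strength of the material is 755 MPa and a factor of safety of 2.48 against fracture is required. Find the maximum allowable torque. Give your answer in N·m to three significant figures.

T_allow = 2.83×10^5 N·m

τ_allow = 755/2.48 = 304.4 MPa.
For a solid shaft T_allow = τ_allow·πd³/16; πd³/16 = π×168³/16 = 931000 mm³.
T_allow = 304.4×931000 = 2.834×10^8 N·mm = 283400 N·m.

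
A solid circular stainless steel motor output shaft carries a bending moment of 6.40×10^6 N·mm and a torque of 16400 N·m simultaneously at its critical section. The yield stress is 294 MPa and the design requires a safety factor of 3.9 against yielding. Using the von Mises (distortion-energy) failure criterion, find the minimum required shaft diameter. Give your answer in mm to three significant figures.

σ_allow = σ_y/n = 294/3.9 = 75.38 MPa.
For a solid shaft σ_b = 32M/(πd³) and τ = 16T/(πd³), so the von Mises stress is σ' = (16/πd³)·√(4M²+3T²).
√(4M²+3T²) = √(4×(6.400×10^6)² + 3×(1.640×10^7)²) = 3.116×10^7 N·mm.
d³ = 16×3.116×10^7/(π×75.38) = 2.105×10^6 mm³.
d = 128.2 mm.

d = 128 mm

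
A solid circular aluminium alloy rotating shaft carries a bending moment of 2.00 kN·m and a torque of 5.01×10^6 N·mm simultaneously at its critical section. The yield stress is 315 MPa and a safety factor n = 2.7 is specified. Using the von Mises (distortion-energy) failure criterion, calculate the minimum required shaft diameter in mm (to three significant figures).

d = 74.7 mm

σ_allow = σ_y/n = 315/2.7 = 116.7 MPa.
For a solid shaft σ_b = 32M/(πd³) and τ = 16T/(πd³), so the von Mises stress is σ' = (16/πd³)·√(4M²+3T²).
√(4M²+3T²) = √(4×(2.000×10^6)² + 3×(5.010×10^6)²) = 9.555×10^6 N·mm.
d³ = 16×9.555×10^6/(π×116.7) = 417100 mm³.
d = 74.72 mm.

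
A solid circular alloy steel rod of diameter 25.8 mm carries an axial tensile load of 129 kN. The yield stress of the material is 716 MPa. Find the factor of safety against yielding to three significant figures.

A = πd²/4 = 522.8 mm².
σ = F/A = 129000/522.8 = 246.8 MPa.
n = 716/246.8 = 2.902.

n = 2.90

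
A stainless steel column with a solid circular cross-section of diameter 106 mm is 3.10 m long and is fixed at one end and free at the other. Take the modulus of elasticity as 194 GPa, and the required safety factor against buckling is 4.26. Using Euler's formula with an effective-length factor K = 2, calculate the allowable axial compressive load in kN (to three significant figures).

P_allow = 72.5 kN

I = πd⁴/64 = π×106⁴/64 = 6.197×10^6 mm⁴.
Effective length L_e = KL = 2×3.10 m = 6200 mm.
Euler critical load P_cr = π²EI/L_e² = π²×194000×6.197×10^6/6200² = 308700 N.
P_allow = P_cr/n = 308700/4.26 = 72460 N.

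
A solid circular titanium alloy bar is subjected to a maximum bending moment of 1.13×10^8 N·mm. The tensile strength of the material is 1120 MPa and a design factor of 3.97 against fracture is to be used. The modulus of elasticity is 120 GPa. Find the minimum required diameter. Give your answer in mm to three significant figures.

d = 160 mm

σ_allow = 1120/3.97 = 282.1 MPa.
For a solid circular section σ = 32M/(πd³), so d³ = 32M/(π σ_allow) = 32×1.1300×10^8/(π×282.1) = 4.080×10^6 mm³.
d = 159.8 mm.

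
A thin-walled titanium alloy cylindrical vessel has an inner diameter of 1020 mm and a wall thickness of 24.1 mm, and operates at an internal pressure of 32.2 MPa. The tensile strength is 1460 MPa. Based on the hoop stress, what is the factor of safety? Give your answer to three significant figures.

n = 2.14

σ_h = pD/(2t) = 32.2×1020/(2×24.1) = 681.4 MPa.
n = 1460/681.4 = 2.143.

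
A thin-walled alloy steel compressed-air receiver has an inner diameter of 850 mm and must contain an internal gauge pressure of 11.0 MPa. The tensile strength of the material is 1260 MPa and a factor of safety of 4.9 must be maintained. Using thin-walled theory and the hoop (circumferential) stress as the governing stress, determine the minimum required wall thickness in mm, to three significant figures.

σ_allow = 1260/4.9 = 257.1 MPa.
Hoop stress σ_h = pD/(2t), so t = pD/(2σ_allow) = 11.0×850/(2×257.1) = 18.18 mm.

t = 18.2 mm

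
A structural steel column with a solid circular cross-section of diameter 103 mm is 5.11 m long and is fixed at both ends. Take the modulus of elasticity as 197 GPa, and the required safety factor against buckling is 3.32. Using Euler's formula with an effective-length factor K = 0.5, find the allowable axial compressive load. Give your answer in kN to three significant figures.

I = πd⁴/64 = π×103⁴/64 = 5.525×10^6 mm⁴.
Effective length L_e = KL = 0.5×5.11 m = 2555 mm.
Euler critical load P_cr = π²EI/L_e² = π²×197000×5.525×10^6/2555² = 1.646×10^6 N.
P_allow = P_cr/n = 1.646×10^6/3.32 = 495600 N.

P_allow = 496 kN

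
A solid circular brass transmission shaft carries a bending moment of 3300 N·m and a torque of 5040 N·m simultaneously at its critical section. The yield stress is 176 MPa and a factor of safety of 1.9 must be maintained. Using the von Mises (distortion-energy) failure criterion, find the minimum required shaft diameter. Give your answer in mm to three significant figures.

σ_allow = σ_y/n = 176/1.9 = 92.63 MPa.
For a solid shaft σ_b = 32M/(πd³) and τ = 16T/(πd³), so the von Mises stress is σ' = (16/πd³)·√(4M²+3T²).
√(4M²+3T²) = √(4×(3.300×10^6)² + 3×(5.040×10^6)²) = 1.094×10^7 N·mm.
d³ = 16×1.094×10^7/(π×92.63) = 601700 mm³.
d = 84.42 mm.

d = 84.4 mm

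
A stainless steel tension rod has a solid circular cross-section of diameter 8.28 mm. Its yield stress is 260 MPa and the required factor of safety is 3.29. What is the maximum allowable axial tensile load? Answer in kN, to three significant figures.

F_allow = 4.26 kN

σ_allow = 260/3.29 = 79.03 MPa.
A = πd²/4 = π×8.28²/4 = 53.85 mm².
F_allow = σ_allow × A = 79.03×53.85 = 4255 N.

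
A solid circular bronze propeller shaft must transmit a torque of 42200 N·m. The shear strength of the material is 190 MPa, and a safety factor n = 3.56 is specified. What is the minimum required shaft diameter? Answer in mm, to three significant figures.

Allowable shear stress τ_allow = 190/3.56 = 53.37 MPa.
For a solid shaft τ = 16T/(πd³), so d³ = 16T/(π τ_allow) = 16×4.2200×10^7/(π×53.37) = 4.027×10^6 mm³.
d = (4.027×10^6)^(1/3) = 159.1 mm.

d = 159 mm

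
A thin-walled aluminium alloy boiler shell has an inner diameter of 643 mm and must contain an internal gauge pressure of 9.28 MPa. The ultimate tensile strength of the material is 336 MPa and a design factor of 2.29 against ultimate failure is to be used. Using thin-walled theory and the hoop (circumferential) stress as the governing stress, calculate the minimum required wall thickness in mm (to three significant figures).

t = 20.3 mm

σ_allow = 336/2.29 = 146.7 MPa.
Hoop stress σ_h = pD/(2t), so t = pD/(2σ_allow) = 9.28×643/(2×146.7) = 20.33 mm.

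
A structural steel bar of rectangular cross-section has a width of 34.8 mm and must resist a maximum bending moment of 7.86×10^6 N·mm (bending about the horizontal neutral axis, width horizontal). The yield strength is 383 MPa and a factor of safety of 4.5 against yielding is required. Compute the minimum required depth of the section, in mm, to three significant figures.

σ_allow = 383/4.5 = 85.11 MPa.
For a rectangular section σ = 6M/(bh²), so h² = 6M/(b σ_allow) = 6×7860000/(34.8×85.11) = 15920 mm².
h = 126.2 mm.

h = 126 mm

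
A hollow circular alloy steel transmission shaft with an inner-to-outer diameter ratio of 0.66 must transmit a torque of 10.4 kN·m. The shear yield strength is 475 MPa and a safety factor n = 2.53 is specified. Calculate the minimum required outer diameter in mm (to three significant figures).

τ_allow = 475/2.53 = 187.7 MPa.
For a hollow shaft τ = 16T/[πd_o³(1−k⁴)] with k = 0.66, so 1−k⁴ = 0.8103.
d_o³ = 16T/[π τ_allow (1−k⁴)] = 16×1.0400×10^7/(π×187.7×0.8103) = 348200 mm³.
d_o = 70.35 mm.

d_o = 70.4 mm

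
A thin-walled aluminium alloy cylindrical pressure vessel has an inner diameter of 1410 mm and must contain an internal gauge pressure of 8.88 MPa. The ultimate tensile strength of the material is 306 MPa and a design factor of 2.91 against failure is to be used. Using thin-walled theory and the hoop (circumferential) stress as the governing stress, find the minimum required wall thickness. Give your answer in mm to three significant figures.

t = 59.5 mm

σ_allow = 306/2.91 = 105.2 MPa.
Hoop stress σ_h = pD/(2t), so t = pD/(2σ_allow) = 8.88×1410/(2×105.2) = 59.54 mm.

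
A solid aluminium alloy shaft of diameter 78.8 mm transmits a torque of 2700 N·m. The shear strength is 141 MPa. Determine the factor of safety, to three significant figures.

n = 5.02

τ = 16T/(πd³) = 16×2700000/(π×78.8³) = 28.10 MPa.
n = τ_limit/τ = 141/28.10 = 5.017.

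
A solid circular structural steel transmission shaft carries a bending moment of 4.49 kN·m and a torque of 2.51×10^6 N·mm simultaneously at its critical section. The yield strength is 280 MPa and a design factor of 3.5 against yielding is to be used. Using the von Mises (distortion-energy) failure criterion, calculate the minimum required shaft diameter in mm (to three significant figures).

d = 86.0 mm

σ_allow = σ_y/n = 280/3.5 = 80.00 MPa.
For a solid shaft σ_b = 32M/(πd³) and τ = 16T/(πd³), so the von Mises stress is σ' = (16/πd³)·√(4M²+3T²).
√(4M²+3T²) = √(4×(4.490×10^6)² + 3×(2.510×10^6)²) = 9.977×10^6 N·mm.
d³ = 16×9.977×10^6/(π×80.00) = 635200 mm³.
d = 85.96 mm.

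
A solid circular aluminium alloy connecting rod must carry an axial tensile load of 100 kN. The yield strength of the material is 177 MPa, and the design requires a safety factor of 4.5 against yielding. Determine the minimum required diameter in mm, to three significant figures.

Allowable stress σ_allow = 177/4.5 = 39.33 MPa.
Required area A = F/σ_allow = 100000/39.33 = 2542 mm².
A = πd²/4 → d = √(4A/π) = 56.90 mm.

d = 56.9 mm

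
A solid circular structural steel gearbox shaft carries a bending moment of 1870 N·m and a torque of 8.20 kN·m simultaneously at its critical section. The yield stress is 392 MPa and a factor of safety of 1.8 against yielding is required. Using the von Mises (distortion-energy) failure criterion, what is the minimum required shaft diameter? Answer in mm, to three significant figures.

σ_allow = σ_y/n = 392/1.8 = 217.8 MPa.
For a solid shaft σ_b = 32M/(πd³) and τ = 16T/(πd³), so the von Mises stress is σ' = (16/πd³)·√(4M²+3T²).
√(4M²+3T²) = √(4×(1.870×10^6)² + 3×(8.200×10^6)²) = 1.469×10^7 N·mm.
d³ = 16×1.469×10^7/(π×217.8) = 343500 mm³.
d = 70.03 mm.

d = 70.0 mm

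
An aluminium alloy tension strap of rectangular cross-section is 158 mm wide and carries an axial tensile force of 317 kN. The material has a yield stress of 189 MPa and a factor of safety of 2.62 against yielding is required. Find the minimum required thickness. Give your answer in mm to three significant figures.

t = 27.8 mm

σ_allow = 189/2.62 = 72.14 MPa.
Required area A = F/σ_allow = 317000/72.14 = 4394 mm².
t = A/w = 4394/158 = 27.81 mm.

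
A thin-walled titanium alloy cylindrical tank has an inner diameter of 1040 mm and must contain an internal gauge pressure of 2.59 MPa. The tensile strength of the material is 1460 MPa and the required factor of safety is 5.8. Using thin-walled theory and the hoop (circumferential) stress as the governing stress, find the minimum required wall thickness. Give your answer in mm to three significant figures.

t = 5.35 mm

σ_allow = 1460/5.8 = 251.7 MPa.
Hoop stress σ_h = pD/(2t), so t = pD/(2σ_allow) = 2.59×1040/(2×251.7) = 5.350 mm.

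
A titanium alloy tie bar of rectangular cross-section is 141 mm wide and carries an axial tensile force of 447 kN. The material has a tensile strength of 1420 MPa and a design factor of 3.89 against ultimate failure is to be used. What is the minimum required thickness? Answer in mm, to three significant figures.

t = 8.68 mm

σ_allow = 1420/3.89 = 365.0 MPa.
Required area A = F/σ_allow = 447000/365.0 = 1225 mm².
t = A/w = 1225/141 = 8.685 mm.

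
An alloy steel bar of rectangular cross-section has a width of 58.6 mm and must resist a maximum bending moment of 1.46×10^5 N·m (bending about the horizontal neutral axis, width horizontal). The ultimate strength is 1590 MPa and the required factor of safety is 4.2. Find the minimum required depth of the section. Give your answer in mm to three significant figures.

h = 199 mm

σ_allow = 1590/4.2 = 378.6 MPa.
For a rectangular section σ = 6M/(bh²), so h² = 6M/(b σ_allow) = 6×1.4600×10^8/(58.6×378.6) = 39490 mm².
h = 198.7 mm.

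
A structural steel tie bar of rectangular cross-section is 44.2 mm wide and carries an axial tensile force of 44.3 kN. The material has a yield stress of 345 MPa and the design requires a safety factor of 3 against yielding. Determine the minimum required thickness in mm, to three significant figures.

t = 8.72 mm

σ_allow = 345/3 = 115.0 MPa.
Required area A = F/σ_allow = 44300/115.0 = 385.2 mm².
t = A/w = 385.2/44.2 = 8.715 mm.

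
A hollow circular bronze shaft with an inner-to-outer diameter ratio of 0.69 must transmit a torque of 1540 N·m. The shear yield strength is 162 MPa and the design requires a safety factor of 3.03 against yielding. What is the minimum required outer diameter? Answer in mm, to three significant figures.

τ_allow = 162/3.03 = 53.47 MPa.
For a hollow shaft τ = 16T/[πd_o³(1−k⁴)] with k = 0.69, so 1−k⁴ = 0.7733.
d_o³ = 16T/[π τ_allow (1−k⁴)] = 16×1540000/(π×53.47×0.7733) = 189700 mm³.
d_o = 57.46 mm.

d_o = 57.5 mm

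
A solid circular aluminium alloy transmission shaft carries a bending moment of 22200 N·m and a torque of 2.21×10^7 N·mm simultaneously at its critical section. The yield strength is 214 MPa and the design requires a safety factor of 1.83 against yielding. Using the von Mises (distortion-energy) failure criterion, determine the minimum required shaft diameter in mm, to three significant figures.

σ_allow = σ_y/n = 214/1.83 = 116.9 MPa.
For a solid shaft σ_b = 32M/(πd³) and τ = 16T/(πd³), so the von Mises stress is σ' = (16/πd³)·√(4M²+3T²).
√(4M²+3T²) = √(4×(2.220×10^7)² + 3×(2.210×10^7)²) = 5.862×10^7 N·mm.
d³ = 16×5.862×10^7/(π×116.9) = 2.553×10^6 mm³.
d = 136.7 mm.

d = 137 mm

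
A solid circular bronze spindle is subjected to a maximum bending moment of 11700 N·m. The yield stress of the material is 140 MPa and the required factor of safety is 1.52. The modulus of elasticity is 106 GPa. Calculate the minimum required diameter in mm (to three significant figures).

d = 109 mm

σ_allow = 140/1.52 = 92.11 MPa.
For a solid circular section σ = 32M/(πd³), so d³ = 32M/(π σ_allow) = 32×1.1700×10^7/(π×92.11) = 1.294×10^6 mm³.
d = 109.0 mm.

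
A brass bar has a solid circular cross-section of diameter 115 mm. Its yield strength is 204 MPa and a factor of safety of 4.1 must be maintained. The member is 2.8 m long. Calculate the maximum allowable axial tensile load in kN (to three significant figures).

σ_allow = 204/4.1 = 49.76 MPa.
A = πd²/4 = π×115²/4 = 10390 mm².
F_allow = σ_allow × A = 49.76×10390 = 516800 N.

F_allow = 517 kN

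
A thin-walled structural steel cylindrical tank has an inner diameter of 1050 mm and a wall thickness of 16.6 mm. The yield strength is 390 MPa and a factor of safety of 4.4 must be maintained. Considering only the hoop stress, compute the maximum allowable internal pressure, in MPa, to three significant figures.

σ_allow = 390/4.4 = 88.64 MPa.
σ_h = pD/(2t) → p_allow = 2σ_allow t/D = 2×88.64×16.6/1050 = 2.803 MPa.

p_allow = 2.80 MPa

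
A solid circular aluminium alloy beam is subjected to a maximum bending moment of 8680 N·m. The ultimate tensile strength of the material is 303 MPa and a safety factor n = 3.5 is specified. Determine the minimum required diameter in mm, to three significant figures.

d = 101 mm

σ_allow = 303/3.5 = 86.57 MPa.
For a solid circular section σ = 32M/(πd³), so d³ = 32M/(π σ_allow) = 32×8680000/(π×86.57) = 1.021×10^6 mm³.
d = 100.7 mm.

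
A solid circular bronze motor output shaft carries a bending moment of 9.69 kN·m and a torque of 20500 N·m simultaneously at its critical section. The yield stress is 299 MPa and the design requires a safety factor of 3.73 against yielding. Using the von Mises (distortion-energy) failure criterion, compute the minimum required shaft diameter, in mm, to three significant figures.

d = 137 mm

σ_allow = σ_y/n = 299/3.73 = 80.16 MPa.
For a solid shaft σ_b = 32M/(πd³) and τ = 16T/(πd³), so the von Mises stress is σ' = (16/πd³)·√(4M²+3T²).
√(4M²+3T²) = √(4×(9.690×10^6)² + 3×(2.050×10^7)²) = 4.045×10^7 N·mm.
d³ = 16×4.045×10^7/(π×80.16) = 2.570×10^6 mm³.
d = 137.0 mm.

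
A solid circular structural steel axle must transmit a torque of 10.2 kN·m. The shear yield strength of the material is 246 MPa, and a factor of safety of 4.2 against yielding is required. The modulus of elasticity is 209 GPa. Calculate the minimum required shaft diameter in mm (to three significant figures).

d = 96.1 mm

Allowable shear stress τ_allow = 246/4.2 = 58.57 MPa.
For a solid shaft τ = 16T/(πd³), so d³ = 16T/(π τ_allow) = 16×1.0200×10^7/(π×58.57) = 886900 mm³.
d = (886900)^(1/3) = 96.08 mm.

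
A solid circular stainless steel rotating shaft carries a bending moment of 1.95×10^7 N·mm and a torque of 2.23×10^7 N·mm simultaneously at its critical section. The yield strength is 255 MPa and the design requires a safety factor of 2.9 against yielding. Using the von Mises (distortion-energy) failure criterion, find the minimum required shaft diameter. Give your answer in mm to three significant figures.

σ_allow = σ_y/n = 255/2.9 = 87.93 MPa.
For a solid shaft σ_b = 32M/(πd³) and τ = 16T/(πd³), so the von Mises stress is σ' = (16/πd³)·√(4M²+3T²).
√(4M²+3T²) = √(4×(1.950×10^7)² + 3×(2.230×10^7)²) = 5.489×10^7 N·mm.
d³ = 16×5.489×10^7/(π×87.93) = 3.179×10^6 mm³.
d = 147.0 mm.

d = 147 mm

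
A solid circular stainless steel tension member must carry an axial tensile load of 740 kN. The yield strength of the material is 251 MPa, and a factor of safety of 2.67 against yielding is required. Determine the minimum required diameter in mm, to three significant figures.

d = 100 mm

Allowable stress σ_allow = 251/2.67 = 94.01 MPa.
Required area A = F/σ_allow = 740000/94.01 = 7872 mm².
A = πd²/4 → d = √(4A/π) = 100.1 mm.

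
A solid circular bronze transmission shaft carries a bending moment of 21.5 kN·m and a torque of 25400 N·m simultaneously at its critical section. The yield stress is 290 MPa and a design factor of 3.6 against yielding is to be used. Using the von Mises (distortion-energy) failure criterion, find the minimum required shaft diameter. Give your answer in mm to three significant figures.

d = 157 mm

σ_allow = σ_y/n = 290/3.6 = 80.56 MPa.
For a solid shaft σ_b = 32M/(πd³) and τ = 16T/(πd³), so the von Mises stress is σ' = (16/πd³)·√(4M²+3T²).
√(4M²+3T²) = √(4×(2.150×10^7)² + 3×(2.540×10^7)²) = 6.152×10^7 N·mm.
d³ = 16×6.152×10^7/(π×80.56) = 3.889×10^6 mm³.
d = 157.3 mm.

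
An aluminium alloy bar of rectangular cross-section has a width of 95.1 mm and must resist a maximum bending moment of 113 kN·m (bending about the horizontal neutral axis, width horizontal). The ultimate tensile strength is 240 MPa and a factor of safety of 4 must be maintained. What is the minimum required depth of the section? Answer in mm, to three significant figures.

σ_allow = 240/4 = 60.00 MPa.
For a rectangular section σ = 6M/(bh²), so h² = 6M/(b σ_allow) = 6×1.1300×10^8/(95.1×60.00) = 118800 mm².
h = 344.7 mm.

h = 345 mm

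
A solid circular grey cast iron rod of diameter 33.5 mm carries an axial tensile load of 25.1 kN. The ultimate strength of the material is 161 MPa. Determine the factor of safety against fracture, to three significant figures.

n = 5.65

A = πd²/4 = 881.4 mm².
σ = F/A = 25100/881.4 = 28.48 MPa.
n = 161/28.48 = 5.654.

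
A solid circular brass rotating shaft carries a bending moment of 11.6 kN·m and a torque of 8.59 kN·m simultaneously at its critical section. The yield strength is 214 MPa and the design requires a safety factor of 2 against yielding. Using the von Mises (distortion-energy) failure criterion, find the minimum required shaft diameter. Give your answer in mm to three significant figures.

σ_allow = σ_y/n = 214/2 = 107.0 MPa.
For a solid shaft σ_b = 32M/(πd³) and τ = 16T/(πd³), so the von Mises stress is σ' = (16/πd³)·√(4M²+3T²).
√(4M²+3T²) = √(4×(1.160×10^7)² + 3×(8.590×10^6)²) = 2.756×10^7 N·mm.
d³ = 16×2.756×10^7/(π×107.0) = 1.312×10^6 mm³.
d = 109.5 mm.

d = 109 mm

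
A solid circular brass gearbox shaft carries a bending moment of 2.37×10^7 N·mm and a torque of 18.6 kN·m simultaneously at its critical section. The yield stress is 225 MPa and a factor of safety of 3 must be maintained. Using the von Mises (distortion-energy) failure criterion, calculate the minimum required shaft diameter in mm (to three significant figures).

σ_allow = σ_y/n = 225/3 = 75.00 MPa.
For a solid shaft σ_b = 32M/(πd³) and τ = 16T/(πd³), so the von Mises stress is σ' = (16/πd³)·√(4M²+3T²).
√(4M²+3T²) = √(4×(2.370×10^7)² + 3×(1.860×10^7)²) = 5.731×10^7 N·mm.
d³ = 16×5.731×10^7/(π×75.00) = 3.892×10^6 mm³.
d = 157.3 mm.

d = 157 mm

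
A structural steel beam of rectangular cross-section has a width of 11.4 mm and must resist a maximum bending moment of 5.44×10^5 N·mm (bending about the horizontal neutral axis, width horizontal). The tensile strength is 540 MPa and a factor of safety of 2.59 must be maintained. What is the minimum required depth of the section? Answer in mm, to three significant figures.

σ_allow = 540/2.59 = 208.5 MPa.
For a rectangular section σ = 6M/(bh²), so h² = 6M/(b σ_allow) = 6×544000/(11.4×208.5) = 1373 mm².
h = 37.06 mm.

h = 37.1 mm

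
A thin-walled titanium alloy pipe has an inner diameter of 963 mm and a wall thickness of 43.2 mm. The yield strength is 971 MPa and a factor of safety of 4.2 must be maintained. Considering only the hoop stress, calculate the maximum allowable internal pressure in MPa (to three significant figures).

p_allow = 20.7 MPa

σ_allow = 971/4.2 = 231.2 MPa.
σ_h = pD/(2t) → p_allow = 2σ_allow t/D = 2×231.2×43.2/963 = 20.74 MPa.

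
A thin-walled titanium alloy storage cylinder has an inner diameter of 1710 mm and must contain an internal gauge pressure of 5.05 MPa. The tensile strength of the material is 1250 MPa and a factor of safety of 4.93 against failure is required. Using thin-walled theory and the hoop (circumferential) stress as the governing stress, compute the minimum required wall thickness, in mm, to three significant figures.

σ_allow = 1250/4.93 = 253.5 MPa.
Hoop stress σ_h = pD/(2t), so t = pD/(2σ_allow) = 5.05×1710/(2×253.5) = 17.03 mm.

t = 17.0 mm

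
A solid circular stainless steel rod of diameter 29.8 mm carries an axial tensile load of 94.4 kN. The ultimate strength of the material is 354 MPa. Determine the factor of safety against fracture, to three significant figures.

n = 2.62

A = πd²/4 = 697.5 mm².
σ = F/A = 94400/697.5 = 135.3 MPa.
n = 354/135.3 = 2.615.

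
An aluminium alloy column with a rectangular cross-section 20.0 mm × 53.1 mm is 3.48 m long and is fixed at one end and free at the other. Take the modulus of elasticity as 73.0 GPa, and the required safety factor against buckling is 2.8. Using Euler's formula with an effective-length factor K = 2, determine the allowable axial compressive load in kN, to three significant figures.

P_allow = 0.188 kN

Buckling occurs about the weak axis: I_min = h·b³/12 = 53.1×20.0³/12 = 35400 mm⁴ (b = 20.0 mm is the smaller dimension).
Effective length L_e = KL = 2×3.48 m = 6960 mm.
Euler critical load P_cr = π²EI/L_e² = π²×73000×35400/6960² = 526.5 N.
P_allow = P_cr/n = 526.5/2.8 = 188.0 N.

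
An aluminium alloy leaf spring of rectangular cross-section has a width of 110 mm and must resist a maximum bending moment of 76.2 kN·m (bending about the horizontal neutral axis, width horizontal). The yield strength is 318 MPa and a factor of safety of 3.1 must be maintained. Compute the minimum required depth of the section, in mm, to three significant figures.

σ_allow = 318/3.1 = 102.6 MPa.
For a rectangular section σ = 6M/(bh²), so h² = 6M/(b σ_allow) = 6×7.6200×10^7/(110×102.6) = 40520 mm².
h = 201.3 mm.

h = 201 mm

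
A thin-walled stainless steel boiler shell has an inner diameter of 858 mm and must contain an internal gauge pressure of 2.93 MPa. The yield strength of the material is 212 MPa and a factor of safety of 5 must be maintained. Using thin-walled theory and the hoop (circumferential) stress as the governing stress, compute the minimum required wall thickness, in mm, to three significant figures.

σ_allow = 212/5 = 42.40 MPa.
Hoop stress σ_h = pD/(2t), so t = pD/(2σ_allow) = 2.93×858/(2×42.40) = 29.65 mm.

t = 29.6 mm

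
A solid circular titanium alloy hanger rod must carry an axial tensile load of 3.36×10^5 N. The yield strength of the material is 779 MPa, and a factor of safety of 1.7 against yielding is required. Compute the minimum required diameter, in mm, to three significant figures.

d = 30.6 mm

Allowable stress σ_allow = 779/1.7 = 458.2 MPa.
Required area A = F/σ_allow = 336000/458.2 = 733.2 mm².
A = πd²/4 → d = √(4A/π) = 30.55 mm.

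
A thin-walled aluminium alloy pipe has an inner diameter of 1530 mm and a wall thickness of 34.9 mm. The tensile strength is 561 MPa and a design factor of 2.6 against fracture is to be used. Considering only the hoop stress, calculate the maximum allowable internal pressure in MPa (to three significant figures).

p_allow = 9.84 MPa

σ_allow = 561/2.6 = 215.8 MPa.
σ_h = pD/(2t) → p_allow = 2σ_allow t/D = 2×215.8×34.9/1530 = 9.844 MPa.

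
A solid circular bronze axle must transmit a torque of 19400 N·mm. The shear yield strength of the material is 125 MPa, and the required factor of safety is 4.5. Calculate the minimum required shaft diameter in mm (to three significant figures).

Allowable shear stress τ_allow = 125/4.5 = 27.78 MPa.
For a solid shaft τ = 16T/(πd³), so d³ = 16T/(π τ_allow) = 16×19400/(π×27.78) = 3557 mm³.
d = (3557)^(1/3) = 15.26 mm.

d = 15.3 mm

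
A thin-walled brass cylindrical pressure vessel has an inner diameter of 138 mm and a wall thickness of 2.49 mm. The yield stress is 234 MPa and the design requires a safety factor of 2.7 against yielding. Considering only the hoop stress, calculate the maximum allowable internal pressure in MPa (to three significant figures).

σ_allow = 234/2.7 = 86.67 MPa.
σ_h = pD/(2t) → p_allow = 2σ_allow t/D = 2×86.67×2.49/138 = 3.128 MPa.

p_allow = 3.13 MPa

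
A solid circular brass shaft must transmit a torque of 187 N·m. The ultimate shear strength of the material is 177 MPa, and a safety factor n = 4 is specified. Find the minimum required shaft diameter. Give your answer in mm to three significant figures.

d = 27.8 mm

Allowable shear stress τ_allow = 177/4 = 44.25 MPa.
For a solid shaft τ = 16T/(πd³), so d³ = 16T/(π τ_allow) = 16×187000/(π×44.25) = 21520 mm³.
d = (21520)^(1/3) = 27.82 mm.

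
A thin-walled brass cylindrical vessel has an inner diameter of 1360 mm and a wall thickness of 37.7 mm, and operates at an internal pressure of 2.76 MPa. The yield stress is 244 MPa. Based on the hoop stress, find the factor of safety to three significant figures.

σ_h = pD/(2t) = 2.76×1360/(2×37.7) = 49.78 MPa.
n = 244/49.78 = 4.901.

n = 4.90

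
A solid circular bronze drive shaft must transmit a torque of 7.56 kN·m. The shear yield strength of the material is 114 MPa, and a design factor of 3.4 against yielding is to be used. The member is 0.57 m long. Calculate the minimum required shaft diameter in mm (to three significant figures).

Allowable shear stress τ_allow = 114/3.4 = 33.53 MPa.
For a solid shaft τ = 16T/(πd³), so d³ = 16T/(π τ_allow) = 16×7560000/(π×33.53) = 1.148×10^6 mm³.
d = (1.148×10^6)^(1/3) = 104.7 mm.

d = 105 mm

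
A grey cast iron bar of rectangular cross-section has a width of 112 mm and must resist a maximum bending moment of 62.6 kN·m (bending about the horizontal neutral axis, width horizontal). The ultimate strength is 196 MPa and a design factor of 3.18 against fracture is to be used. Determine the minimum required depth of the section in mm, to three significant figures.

h = 233 mm

σ_allow = 196/3.18 = 61.64 MPa.
For a rectangular section σ = 6M/(bh²), so h² = 6M/(b σ_allow) = 6×6.2600×10^7/(112×61.64) = 54410 mm².
h = 233.3 mm.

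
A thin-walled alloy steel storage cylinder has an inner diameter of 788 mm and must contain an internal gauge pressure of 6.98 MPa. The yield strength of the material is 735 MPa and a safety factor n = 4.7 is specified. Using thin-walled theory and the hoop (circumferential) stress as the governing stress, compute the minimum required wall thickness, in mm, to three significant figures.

t = 17.6 mm

σ_allow = 735/4.7 = 156.4 MPa.
Hoop stress σ_h = pD/(2t), so t = pD/(2σ_allow) = 6.98×788/(2×156.4) = 17.59 mm.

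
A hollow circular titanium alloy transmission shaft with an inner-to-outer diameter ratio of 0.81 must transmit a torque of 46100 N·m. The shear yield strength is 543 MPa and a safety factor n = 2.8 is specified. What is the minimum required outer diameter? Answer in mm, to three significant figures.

τ_allow = 543/2.8 = 193.9 MPa.
For a hollow shaft τ = 16T/[πd_o³(1−k⁴)] with k = 0.81, so 1−k⁴ = 0.5695.
d_o³ = 16T/[π τ_allow (1−k⁴)] = 16×4.6100×10^7/(π×193.9×0.5695) = 2.126×10^6 mm³.
d_o = 128.6 mm.

d_o = 129 mm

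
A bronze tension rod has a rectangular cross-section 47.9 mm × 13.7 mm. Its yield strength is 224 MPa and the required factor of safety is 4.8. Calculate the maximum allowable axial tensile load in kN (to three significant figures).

F_allow = 30.6 kN

σ_allow = 224/4.8 = 46.67 MPa.
A = 47.9×13.7 = 656.2 mm².
F_allow = σ_allow × A = 46.67×656.2 = 30620 N.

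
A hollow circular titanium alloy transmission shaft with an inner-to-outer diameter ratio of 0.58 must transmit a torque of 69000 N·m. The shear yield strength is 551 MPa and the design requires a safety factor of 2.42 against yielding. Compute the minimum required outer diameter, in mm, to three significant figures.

τ_allow = 551/2.42 = 227.7 MPa.
For a hollow shaft τ = 16T/[πd_o³(1−k⁴)] with k = 0.58, so 1−k⁴ = 0.8868.
d_o³ = 16T/[π τ_allow (1−k⁴)] = 16×6.9000×10^7/(π×227.7×0.8868) = 1.740×10^6 mm³.
d_o = 120.3 mm.

d_o = 120 mm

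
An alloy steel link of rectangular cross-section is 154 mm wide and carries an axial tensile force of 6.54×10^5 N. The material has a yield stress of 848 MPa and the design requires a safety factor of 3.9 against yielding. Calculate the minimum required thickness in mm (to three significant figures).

σ_allow = 848/3.9 = 217.4 MPa.
Required area A = F/σ_allow = 654000/217.4 = 3008 mm².
t = A/w = 3008/154 = 19.53 mm.

t = 19.5 mm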